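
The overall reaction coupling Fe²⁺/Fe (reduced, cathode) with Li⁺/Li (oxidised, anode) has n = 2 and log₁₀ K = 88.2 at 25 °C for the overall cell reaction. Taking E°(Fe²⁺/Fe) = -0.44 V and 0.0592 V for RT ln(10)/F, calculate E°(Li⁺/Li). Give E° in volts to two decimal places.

E°cell = (0.0592/n)·log K = (0.0592/2)(88.2) = +2.611 V.
Since Fe²⁺/Fe is the cathode and Li⁺/Li the anode, E°cell = E°(Fe²⁺/Fe) − E°(Li⁺/Li).
So E°(Li⁺/Li) = E°(Fe²⁺/Fe) − E°cell = (-0.44) − (+2.611) = -3.05 V.

-3.05 V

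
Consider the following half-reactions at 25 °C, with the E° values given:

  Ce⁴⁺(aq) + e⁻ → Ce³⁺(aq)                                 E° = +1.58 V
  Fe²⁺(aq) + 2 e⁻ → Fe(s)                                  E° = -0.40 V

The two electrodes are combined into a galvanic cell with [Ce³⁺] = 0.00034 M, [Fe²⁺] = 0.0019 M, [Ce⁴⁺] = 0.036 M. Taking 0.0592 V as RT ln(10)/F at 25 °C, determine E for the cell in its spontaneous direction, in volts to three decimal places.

Ce⁴⁺/Ce³⁺ is the cathode (higher E°), Fe²⁺/Fe the anode: E°cell = +1.58 − (-0.40) = +1.98 V, n = 2.
Overall: 2 Ce⁴⁺(aq) + Fe(s) → 2 Ce³⁺(aq) + Fe²⁺(aq)
Q = [Ce³⁺]^2·[Fe²⁺] / ([Ce⁴⁺]^2); log Q = -6.771.
E = E° − (0.0592/n) log Q = +1.98 − (0.0592/2)(-6.771) = +2.180 V.

+2.180 V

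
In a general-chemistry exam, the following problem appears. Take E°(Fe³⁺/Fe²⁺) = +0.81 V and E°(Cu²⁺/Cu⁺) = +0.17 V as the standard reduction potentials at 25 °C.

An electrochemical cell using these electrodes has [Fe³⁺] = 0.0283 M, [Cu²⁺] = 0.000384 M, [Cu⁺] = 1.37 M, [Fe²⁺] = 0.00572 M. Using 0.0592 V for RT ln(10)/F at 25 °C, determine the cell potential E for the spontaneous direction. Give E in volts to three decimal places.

+0.891 V

Fe³⁺/Fe²⁺ is the cathode (higher E°), Cu²⁺/Cu⁺ the anode: E°cell = +0.81 − (+0.17) = +0.64 V, n = 1.
Overall: Fe³⁺(aq) + Cu⁺(aq) → Fe²⁺(aq) + Cu²⁺(aq)
Q = [Fe²⁺]·[Cu²⁺] / ([Fe³⁺]·[Cu⁺]); log Q = -4.247.
E = E° − (0.0592/n) log Q = +0.64 − (0.0592/1)(-4.247) = +0.891 V.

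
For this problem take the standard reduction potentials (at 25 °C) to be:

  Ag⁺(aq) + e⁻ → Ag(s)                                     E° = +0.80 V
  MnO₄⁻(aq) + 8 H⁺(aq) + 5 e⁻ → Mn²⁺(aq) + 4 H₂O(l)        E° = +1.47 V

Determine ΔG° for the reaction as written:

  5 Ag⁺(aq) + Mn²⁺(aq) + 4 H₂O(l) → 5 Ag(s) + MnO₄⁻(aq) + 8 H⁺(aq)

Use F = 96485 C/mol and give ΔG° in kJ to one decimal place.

As written, Ag⁺/Ag is reduced (cathode) and MnO₄⁻/Mn²⁺ is oxidised (anode), so E°cell = (+0.80) − (+1.47) = -0.67 V.
Balancing electrons gives n = 5.
ΔG° = −nFE° = −(5)(96485)(-0.67) = 323,225 J = +323.2 kJ.

+323.2 kJ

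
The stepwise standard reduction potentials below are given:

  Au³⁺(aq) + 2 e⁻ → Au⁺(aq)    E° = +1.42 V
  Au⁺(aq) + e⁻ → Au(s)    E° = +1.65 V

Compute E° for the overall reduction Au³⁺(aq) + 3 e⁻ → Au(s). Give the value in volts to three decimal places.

+1.497 V

Standard free energies of sequential steps add: ΔG°₃ = ΔG°₁ + ΔG°₂, so n₃E°₃ = n₁E°₁ + n₂E°₂.
E°₃ = (2×+1.42 + 1×+1.65) / 3 = (+4.490) / 3 = +1.497 V.
E° values themselves are not directly additive — weighting by electron count is essential.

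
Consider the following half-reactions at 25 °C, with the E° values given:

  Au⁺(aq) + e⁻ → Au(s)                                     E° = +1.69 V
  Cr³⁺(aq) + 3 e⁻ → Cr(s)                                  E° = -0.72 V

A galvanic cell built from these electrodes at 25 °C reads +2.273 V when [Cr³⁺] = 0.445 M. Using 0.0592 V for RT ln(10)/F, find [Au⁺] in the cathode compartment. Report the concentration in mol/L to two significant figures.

Au⁺/Au is the cathode, Cr³⁺/Cr the anode: E°cell = +2.41 V, n = 3.
Overall reaction: 3 Au⁺(aq) + Cr(s) → 3 Au(s) + Cr³⁺(aq); Q = [Cr³⁺]^1/[Au⁺]^3.
From E = E° − (0.0592/n) log Q: log Q = (E° − E)·n/0.0592 = (+2.41 − (+2.273))·3/0.0592 = 6.9426.
So 3·log[Au⁺] = 1·log(0.445) − log Q = -0.3516 − (6.9426) = -7.2942; log[Au⁺] = -7.2942 / 3 = -2.4314; [Au⁺] = 10^(-2.4314) ≈ 0.0037 M.

0.0037 M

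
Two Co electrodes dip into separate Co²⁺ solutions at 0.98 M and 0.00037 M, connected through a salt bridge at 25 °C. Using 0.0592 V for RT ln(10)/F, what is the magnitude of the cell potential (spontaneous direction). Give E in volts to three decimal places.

For a concentration cell E°cell = 0. The 0.98 M side is the cathode (reduction is favoured where [Co²⁺] is higher).
With n = 2, E = −(0.0592/2) log([Co²⁺]ₐₙ/[Co²⁺]꜀ₐₜ) = −(0.0592/2) log(0.00037/0.98) = −(0.0592/2)(-3.423) = +0.101 V.

+0.101 V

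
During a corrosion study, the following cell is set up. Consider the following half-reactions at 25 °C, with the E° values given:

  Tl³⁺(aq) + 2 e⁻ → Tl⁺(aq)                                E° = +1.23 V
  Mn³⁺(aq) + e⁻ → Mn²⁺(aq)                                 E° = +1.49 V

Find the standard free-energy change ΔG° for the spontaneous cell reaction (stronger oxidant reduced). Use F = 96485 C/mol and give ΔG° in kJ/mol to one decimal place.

Mn³⁺/Mn²⁺ (E° = +1.49 V) is the cathode; Tl³⁺/Tl⁺ (E° = +1.23 V) is the anode, so E°cell = +0.26 V.
Balancing electrons gives n = 2 (lcm of 1 and 2).
ΔG° = −nFE° = −(2)(96485)(+0.26) = -50,172 J = -50.2 kJ/mol.

-50.2 kJ/mol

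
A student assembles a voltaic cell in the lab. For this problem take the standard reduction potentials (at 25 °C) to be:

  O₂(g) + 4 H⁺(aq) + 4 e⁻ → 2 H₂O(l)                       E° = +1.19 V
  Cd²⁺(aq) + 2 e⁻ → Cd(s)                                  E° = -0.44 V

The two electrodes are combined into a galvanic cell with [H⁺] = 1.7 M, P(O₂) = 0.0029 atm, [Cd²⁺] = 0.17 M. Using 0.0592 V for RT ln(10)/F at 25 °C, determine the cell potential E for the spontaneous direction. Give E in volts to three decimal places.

+1.629 V

O₂/H₂O is the cathode (higher E°), Cd²⁺/Cd the anode: E°cell = +1.19 − (-0.44) = +1.63 V, n = 4.
Overall: O₂(g) + 4 H⁺(aq) + 2 Cd(s) → 2 H₂O(l) + 2 Cd²⁺(aq)
Q = [Cd²⁺]^2 / (P(O₂)·[H⁺]^4); log Q = 0.077.
E = E° − (0.0592/n) log Q = +1.63 − (0.0592/4)(0.077) = +1.629 V.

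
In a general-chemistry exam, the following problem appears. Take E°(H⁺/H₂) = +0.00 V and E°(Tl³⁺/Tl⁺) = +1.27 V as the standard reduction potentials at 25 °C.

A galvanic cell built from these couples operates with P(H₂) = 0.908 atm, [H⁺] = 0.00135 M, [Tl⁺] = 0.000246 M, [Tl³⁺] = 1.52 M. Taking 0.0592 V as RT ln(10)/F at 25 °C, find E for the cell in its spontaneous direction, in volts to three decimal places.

Tl³⁺/Tl⁺ is the cathode (higher E°), H⁺/H₂ the anode: E°cell = +1.27 − (+0.00) = +1.27 V, n = 2.
Overall: Tl³⁺(aq) + H₂(g) → Tl⁺(aq) + 2 H⁺(aq)
Q = [Tl⁺]·[H⁺]^2 / ([Tl³⁺]·P(H₂)); log Q = -9.488.
E = E° − (0.0592/n) log Q = +1.27 − (0.0592/2)(-9.488) = +1.551 V.

+1.551 V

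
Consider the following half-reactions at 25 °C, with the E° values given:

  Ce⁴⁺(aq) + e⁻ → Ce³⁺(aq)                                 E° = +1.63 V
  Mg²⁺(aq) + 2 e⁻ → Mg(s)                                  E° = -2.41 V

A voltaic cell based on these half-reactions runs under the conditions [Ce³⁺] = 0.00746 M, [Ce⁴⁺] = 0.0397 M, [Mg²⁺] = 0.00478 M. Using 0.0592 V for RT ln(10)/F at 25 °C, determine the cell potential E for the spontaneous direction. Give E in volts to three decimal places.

+4.152 V

Ce⁴⁺/Ce³⁺ is the cathode (higher E°), Mg²⁺/Mg the anode: E°cell = +1.63 − (-2.41) = +4.04 V, n = 2.
Overall: 2 Ce⁴⁺(aq) + Mg(s) → 2 Ce³⁺(aq) + Mg²⁺(aq)
Q = [Ce³⁺]^2·[Mg²⁺] / ([Ce⁴⁺]^2); log Q = -3.773.
E = E° − (0.0592/n) log Q = +4.04 − (0.0592/2)(-3.773) = +4.152 V.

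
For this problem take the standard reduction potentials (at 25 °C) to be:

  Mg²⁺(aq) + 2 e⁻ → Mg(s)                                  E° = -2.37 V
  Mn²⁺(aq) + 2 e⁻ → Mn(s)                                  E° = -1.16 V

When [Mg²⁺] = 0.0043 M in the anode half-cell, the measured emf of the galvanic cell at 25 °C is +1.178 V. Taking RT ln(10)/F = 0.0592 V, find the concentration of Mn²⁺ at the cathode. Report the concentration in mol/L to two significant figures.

0.00036 M

Mn²⁺/Mn is the cathode, Mg²⁺/Mg the anode: E°cell = +1.21 V, n = 2.
Overall reaction: Mn²⁺(aq) + Mg(s) → Mn(s) + Mg²⁺(aq); Q = [Mg²⁺]^1/[Mn²⁺]^1.
From E = E° − (0.0592/n) log Q: log Q = (E° − E)·n/0.0592 = (+1.21 − (+1.178))·2/0.0592 = 1.0811.
So 1·log[Mn²⁺] = 1·log(0.0043) − log Q = -2.3665 − (1.0811) = -3.4476; [Mn²⁺] = 10^(-3.4476) ≈ 0.00036 M.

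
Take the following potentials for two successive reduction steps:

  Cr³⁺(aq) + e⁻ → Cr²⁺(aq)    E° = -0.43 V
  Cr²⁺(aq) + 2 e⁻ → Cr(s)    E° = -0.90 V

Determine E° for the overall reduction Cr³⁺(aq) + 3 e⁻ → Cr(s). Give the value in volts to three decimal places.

Adding the free-energy changes (−nFE°) of the two steps gives −n₃FE°₃ = −n₁FE°₁ − n₂FE°₂.
E°₃ = (1×-0.43 + 2×-0.90) / 3 = (-2.230) / 3 = -0.743 V.

-0.743 V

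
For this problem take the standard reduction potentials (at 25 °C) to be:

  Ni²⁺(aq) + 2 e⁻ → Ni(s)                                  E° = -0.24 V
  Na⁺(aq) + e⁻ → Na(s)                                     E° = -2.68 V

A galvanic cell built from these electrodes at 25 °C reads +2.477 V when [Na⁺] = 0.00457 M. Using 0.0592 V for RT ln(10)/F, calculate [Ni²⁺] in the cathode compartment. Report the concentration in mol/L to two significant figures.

0.00037 M

Ni²⁺/Ni is the cathode, Na⁺/Na the anode: E°cell = +2.44 V, n = 2.
Overall reaction: Ni²⁺(aq) + 2 Na(s) → Ni(s) + 2 Na⁺(aq); Q = [Na⁺]^2/[Ni²⁺]^1.
From E = E° − (0.0592/n) log Q: log Q = (E° − E)·n/0.0592 = (+2.44 − (+2.477))·2/0.0592 = -1.2500.
So 1·log[Ni²⁺] = 2·log(0.00457) − log Q = -4.6802 − (-1.2500) = -3.4302; [Ni²⁺] = 10^(-3.4302) ≈ 0.00037 M.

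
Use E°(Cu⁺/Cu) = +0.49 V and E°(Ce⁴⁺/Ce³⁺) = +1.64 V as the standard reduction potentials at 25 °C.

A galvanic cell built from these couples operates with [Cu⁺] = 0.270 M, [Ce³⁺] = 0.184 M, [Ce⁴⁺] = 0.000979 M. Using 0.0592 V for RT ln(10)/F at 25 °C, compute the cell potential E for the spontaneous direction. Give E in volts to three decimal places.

+1.049 V

Ce⁴⁺/Ce³⁺ is the cathode (higher E°), Cu⁺/Cu the anode: E°cell = +1.64 − (+0.49) = +1.15 V, n = 1.
Overall: Ce⁴⁺(aq) + Cu(s) → Ce³⁺(aq) + Cu⁺(aq)
Q = [Ce³⁺]·[Cu⁺] / ([Ce⁴⁺]); log Q = 1.705.
E = E° − (0.0592/n) log Q = +1.15 − (0.0592/1)(1.705) = +1.049 V.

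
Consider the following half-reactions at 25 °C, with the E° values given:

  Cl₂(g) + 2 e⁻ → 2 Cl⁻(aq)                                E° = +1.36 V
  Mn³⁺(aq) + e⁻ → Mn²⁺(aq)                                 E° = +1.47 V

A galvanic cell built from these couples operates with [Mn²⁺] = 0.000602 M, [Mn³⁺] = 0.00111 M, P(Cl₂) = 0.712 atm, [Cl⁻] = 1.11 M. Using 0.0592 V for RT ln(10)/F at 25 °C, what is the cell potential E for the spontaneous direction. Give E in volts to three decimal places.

+0.133 V

Mn³⁺/Mn²⁺ is the cathode (higher E°), Cl₂/Cl⁻ the anode: E°cell = +1.47 − (+1.36) = +0.11 V, n = 2.
Overall: 2 Mn³⁺(aq) + 2 Cl⁻(aq) → 2 Mn²⁺(aq) + Cl₂(g)
Q = [Mn²⁺]^2·P(Cl₂) / ([Mn³⁺]^2·[Cl⁻]^2); log Q = -0.770.
E = E° − (0.0592/n) log Q = +0.11 − (0.0592/2)(-0.770) = +0.133 V.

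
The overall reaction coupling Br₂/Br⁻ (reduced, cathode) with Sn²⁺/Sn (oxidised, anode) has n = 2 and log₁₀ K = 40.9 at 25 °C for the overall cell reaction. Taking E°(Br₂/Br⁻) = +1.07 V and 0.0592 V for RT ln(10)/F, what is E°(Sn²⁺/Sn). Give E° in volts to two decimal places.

E°cell = (0.0592/n)·log K = (0.0592/2)(40.9) = +1.211 V.
Since Br₂/Br⁻ is the cathode and Sn²⁺/Sn the anode, E°cell = E°(Br₂/Br⁻) − E°(Sn²⁺/Sn).
So E°(Sn²⁺/Sn) = E°(Br₂/Br⁻) − E°cell = (+1.07) − (+1.211) = -0.14 V.

-0.14 V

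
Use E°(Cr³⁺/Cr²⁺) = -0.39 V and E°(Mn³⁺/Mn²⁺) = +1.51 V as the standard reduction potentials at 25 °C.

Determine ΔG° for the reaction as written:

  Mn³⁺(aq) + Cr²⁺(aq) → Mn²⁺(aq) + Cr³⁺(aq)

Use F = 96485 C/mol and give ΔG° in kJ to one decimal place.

As written, Mn³⁺/Mn²⁺ is reduced (cathode) and Cr³⁺/Cr²⁺ is oxidised (anode), so E°cell = (+1.51) − (-0.39) = +1.90 V.
Balancing electrons gives n = 1.
ΔG° = −nFE° = −(1)(96485)(+1.90) = -183,322 J = -183.3 kJ.

-183.3 kJ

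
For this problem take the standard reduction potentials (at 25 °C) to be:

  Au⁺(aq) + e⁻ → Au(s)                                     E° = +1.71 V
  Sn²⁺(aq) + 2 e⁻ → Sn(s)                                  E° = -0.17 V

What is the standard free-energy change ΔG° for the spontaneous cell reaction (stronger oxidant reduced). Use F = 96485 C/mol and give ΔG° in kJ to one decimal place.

Au⁺/Au (E° = +1.71 V) is the cathode; Sn²⁺/Sn (E° = -0.17 V) is the anode, so E°cell = +1.88 V.
Balancing electrons gives n = 2 (lcm of 1 and 2).
ΔG° = −nFE° = −(2)(96485)(+1.88) = -362,784 J = -362.8 kJ.

-362.8 kJ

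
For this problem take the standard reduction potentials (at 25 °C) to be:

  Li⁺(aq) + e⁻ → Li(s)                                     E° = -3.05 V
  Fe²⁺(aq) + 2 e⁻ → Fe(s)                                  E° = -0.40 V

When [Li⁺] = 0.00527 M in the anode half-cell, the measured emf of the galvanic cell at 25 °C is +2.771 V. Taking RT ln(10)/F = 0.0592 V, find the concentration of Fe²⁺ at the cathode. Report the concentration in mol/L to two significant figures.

0.34 M

Fe²⁺/Fe is the cathode, Li⁺/Li the anode: E°cell = +2.65 V, n = 2.
Overall reaction: Fe²⁺(aq) + 2 Li(s) → Fe(s) + 2 Li⁺(aq); Q = [Li⁺]^2/[Fe²⁺]^1.
From E = E° − (0.0592/n) log Q: log Q = (E° − E)·n/0.0592 = (+2.65 − (+2.771))·2/0.0592 = -4.0878.
So 1·log[Fe²⁺] = 2·log(0.00527) − log Q = -4.5564 − (-4.0878) = -0.4686; [Fe²⁺] = 10^(-0.4686) ≈ 0.34 M.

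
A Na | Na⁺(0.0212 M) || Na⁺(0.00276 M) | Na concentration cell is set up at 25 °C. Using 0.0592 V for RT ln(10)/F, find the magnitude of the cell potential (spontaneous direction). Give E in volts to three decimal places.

For a concentration cell E°cell = 0. The 0.0212 M side is the cathode (reduction is favoured where [Na⁺] is higher).
With n = 1, E = −(0.0592/1) log([Na⁺]ₐₙ/[Na⁺]꜀ₐₜ) = −(0.0592/1) log(0.00276/0.0212) = −(0.0592/1)(-0.885) = +0.052 V.

+0.052 V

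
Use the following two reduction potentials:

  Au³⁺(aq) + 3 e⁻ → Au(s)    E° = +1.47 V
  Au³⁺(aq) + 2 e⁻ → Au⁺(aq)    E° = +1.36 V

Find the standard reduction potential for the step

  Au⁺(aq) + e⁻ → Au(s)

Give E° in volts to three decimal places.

Sequential free energies add, so n₃E°₃ = n₁E°₁ + n₂E°₂.
With n₃ = 3, and the known step contributing 2×(+1.36) V, the unknown satisfies 1·E° = 3×(+1.47) − 2×(+1.36) = +1.690.
E° = +1.690 / 1 = +1.690 V.

+1.690 V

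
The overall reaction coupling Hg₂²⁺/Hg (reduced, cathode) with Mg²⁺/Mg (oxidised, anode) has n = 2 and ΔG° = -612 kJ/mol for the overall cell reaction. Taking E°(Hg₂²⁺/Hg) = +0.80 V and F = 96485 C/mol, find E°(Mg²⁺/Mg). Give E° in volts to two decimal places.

E°cell = −ΔG°/(nF) = −(-612×10³)/((2)(96485)) = +3.171 V.
Since Hg₂²⁺/Hg is the cathode and Mg²⁺/Mg the anode, E°cell = E°(Hg₂²⁺/Hg) − E°(Mg²⁺/Mg).
So E°(Mg²⁺/Mg) = E°(Hg₂²⁺/Hg) − E°cell = (+0.80) − (+3.171) = -2.37 V.

-2.37 V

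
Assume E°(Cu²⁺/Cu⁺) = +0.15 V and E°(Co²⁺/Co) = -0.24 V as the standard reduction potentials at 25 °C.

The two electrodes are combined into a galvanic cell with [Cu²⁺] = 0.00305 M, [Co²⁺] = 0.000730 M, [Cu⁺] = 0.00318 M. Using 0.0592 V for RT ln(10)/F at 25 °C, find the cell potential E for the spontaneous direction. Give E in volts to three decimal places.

+0.482 V

Cu²⁺/Cu⁺ is the cathode (higher E°), Co²⁺/Co the anode: E°cell = +0.15 − (-0.24) = +0.39 V, n = 2.
Overall: 2 Cu²⁺(aq) + Co(s) → 2 Cu⁺(aq) + Co²⁺(aq)
Q = [Cu⁺]^2·[Co²⁺] / ([Cu²⁺]^2); log Q = -3.100.
E = E° − (0.0592/n) log Q = +0.39 − (0.0592/2)(-3.100) = +0.482 V.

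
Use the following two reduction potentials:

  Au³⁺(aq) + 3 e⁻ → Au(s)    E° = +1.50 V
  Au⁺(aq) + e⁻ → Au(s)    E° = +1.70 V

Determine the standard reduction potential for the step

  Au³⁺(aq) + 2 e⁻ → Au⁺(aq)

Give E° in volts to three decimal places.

Sequential free energies add, so n₃E°₃ = n₁E°₁ + n₂E°₂.
With n₃ = 3, and the known step contributing 1×(+1.70) V, the unknown satisfies 2·E° = 3×(+1.50) − 1×(+1.70) = +2.800.
E° = +2.800 / 2 = +1.400 V.

+1.400 V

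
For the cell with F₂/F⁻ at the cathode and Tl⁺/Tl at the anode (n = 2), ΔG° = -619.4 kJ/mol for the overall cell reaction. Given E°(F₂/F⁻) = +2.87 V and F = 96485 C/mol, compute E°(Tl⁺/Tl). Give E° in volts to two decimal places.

-0.34 V

E°cell = −ΔG°/(nF) = −(-619.4×10³)/((2)(96485)) = +3.210 V.
Since F₂/F⁻ is the cathode and Tl⁺/Tl the anode, E°cell = E°(F₂/F⁻) − E°(Tl⁺/Tl).
So E°(Tl⁺/Tl) = E°(F₂/F⁻) − E°cell = (+2.87) − (+3.210) = -0.34 V.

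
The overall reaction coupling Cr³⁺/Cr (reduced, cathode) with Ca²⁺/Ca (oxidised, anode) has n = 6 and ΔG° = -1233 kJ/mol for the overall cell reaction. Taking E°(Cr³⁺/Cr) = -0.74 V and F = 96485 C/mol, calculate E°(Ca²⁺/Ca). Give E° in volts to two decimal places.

-2.87 V

E°cell = −ΔG°/(nF) = −(-1233×10³)/((6)(96485)) = +2.130 V.
Since Cr³⁺/Cr is the cathode and Ca²⁺/Ca the anode, E°cell = E°(Cr³⁺/Cr) − E°(Ca²⁺/Ca).
So E°(Ca²⁺/Ca) = E°(Cr³⁺/Cr) − E°cell = (-0.74) − (+2.130) = -2.87 V.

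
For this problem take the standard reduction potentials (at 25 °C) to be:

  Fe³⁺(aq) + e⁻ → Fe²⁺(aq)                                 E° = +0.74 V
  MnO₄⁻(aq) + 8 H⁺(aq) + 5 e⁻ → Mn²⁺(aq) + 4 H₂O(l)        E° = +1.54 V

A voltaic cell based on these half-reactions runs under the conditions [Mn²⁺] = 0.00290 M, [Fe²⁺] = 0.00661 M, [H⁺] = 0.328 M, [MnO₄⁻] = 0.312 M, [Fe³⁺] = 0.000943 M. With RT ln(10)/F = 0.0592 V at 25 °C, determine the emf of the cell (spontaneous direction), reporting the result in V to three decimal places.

MnO₄⁻/Mn²⁺ is the cathode (higher E°), Fe³⁺/Fe²⁺ the anode: E°cell = +1.54 − (+0.74) = +0.80 V, n = 5.
Overall: MnO₄⁻(aq) + 8 H⁺(aq) + 5 Fe²⁺(aq) → Mn²⁺(aq) + 4 H₂O(l) + 5 Fe³⁺(aq)
Q = [Mn²⁺]·[Fe³⁺]^5 / ([MnO₄⁻]·[H⁺]^8·[Fe²⁺]^5); log Q = -2.387.
E = E° − (0.0592/n) log Q = +0.80 − (0.0592/5)(-2.387) = +0.828 V.

+0.828 V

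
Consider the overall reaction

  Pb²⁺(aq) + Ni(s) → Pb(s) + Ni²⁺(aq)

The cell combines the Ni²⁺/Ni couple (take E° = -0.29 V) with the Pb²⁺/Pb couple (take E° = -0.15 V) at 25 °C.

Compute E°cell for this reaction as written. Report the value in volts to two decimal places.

+0.14 V

The Pb²⁺/Pb couple has the higher reduction potential, so it is the cathode; Ni²⁺/Ni is oxidised at the anode.
E°cell = E°(cathode) − E°(anode) = (-0.15) − (-0.29) = +0.14 V.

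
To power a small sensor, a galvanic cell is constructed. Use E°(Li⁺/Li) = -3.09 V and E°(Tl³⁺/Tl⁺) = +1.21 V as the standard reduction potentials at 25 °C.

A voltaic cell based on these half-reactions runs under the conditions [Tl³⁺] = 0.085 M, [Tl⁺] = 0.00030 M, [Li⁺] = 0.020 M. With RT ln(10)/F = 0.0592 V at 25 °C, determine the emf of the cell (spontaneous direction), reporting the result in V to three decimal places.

Tl³⁺/Tl⁺ is the cathode (higher E°), Li⁺/Li the anode: E°cell = +1.21 − (-3.09) = +4.30 V, n = 2.
Overall: Tl³⁺(aq) + 2 Li(s) → Tl⁺(aq) + 2 Li⁺(aq)
Q = [Tl⁺]·[Li⁺]^2 / ([Tl³⁺]); log Q = -5.850.
E = E° − (0.0592/n) log Q = +4.30 − (0.0592/2)(-5.850) = +4.473 V.

+4.473 V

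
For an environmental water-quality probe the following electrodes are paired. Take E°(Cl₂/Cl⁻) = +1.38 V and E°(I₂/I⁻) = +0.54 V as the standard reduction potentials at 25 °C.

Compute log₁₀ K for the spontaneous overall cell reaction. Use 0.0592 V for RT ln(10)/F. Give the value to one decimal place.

28.4

Cathode: Cl₂/Cl⁻; anode: I₂/I⁻. E°cell = +0.84 V, n = 2.
log K = nE°cell / 0.0592 = (2)(+0.84) / 0.0592 = 28.4.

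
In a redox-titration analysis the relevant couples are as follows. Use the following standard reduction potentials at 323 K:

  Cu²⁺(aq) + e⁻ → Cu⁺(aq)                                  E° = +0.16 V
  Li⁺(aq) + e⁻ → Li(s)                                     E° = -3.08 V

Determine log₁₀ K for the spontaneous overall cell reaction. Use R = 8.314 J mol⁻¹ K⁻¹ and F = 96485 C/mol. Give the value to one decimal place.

50.6

Cathode: Cu²⁺/Cu⁺; anode: Li⁺/Li. E°cell = (+0.16) − (-3.08) = +3.24 V, with n = 1.
ΔG° = −nFE° = −RT ln K, so ln K = nFE°/(RT) = (1)(96485)(+3.24) / ((8.314)(323)) = 116.411.
log₁₀ K = 116.411 / ln 10 = 50.6.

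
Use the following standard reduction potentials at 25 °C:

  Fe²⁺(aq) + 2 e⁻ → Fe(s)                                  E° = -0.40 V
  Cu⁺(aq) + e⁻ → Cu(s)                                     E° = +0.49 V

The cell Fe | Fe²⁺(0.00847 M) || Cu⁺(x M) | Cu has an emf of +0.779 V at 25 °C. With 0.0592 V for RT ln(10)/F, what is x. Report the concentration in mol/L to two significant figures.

Cu⁺/Cu is the cathode, Fe²⁺/Fe the anode: E°cell = +0.89 V, n = 2.
Overall reaction: 2 Cu⁺(aq) + Fe(s) → 2 Cu(s) + Fe²⁺(aq); Q = [Fe²⁺]^1/[Cu⁺]^2.
From E = E° − (0.0592/n) log Q: log Q = (E° − E)·n/0.0592 = (+0.89 − (+0.779))·2/0.0592 = 3.7500.
So 2·log[Cu⁺] = 1·log(0.00847) − log Q = -2.0721 − (3.7500) = -5.8221; log[Cu⁺] = -5.8221 / 2 = -2.9110; [Cu⁺] = 10^(-2.9110) ≈ 0.0012 M.

0.0012 M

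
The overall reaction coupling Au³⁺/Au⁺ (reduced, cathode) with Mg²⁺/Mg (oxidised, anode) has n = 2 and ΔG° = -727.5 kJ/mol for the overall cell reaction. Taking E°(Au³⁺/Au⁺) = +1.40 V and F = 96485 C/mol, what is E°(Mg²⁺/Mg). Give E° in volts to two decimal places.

-2.37 V

E°cell = −ΔG°/(nF) = −(-727.5×10³)/((2)(96485)) = +3.770 V.
Since Au³⁺/Au⁺ is the cathode and Mg²⁺/Mg the anode, E°cell = E°(Au³⁺/Au⁺) − E°(Mg²⁺/Mg).
So E°(Mg²⁺/Mg) = E°(Au³⁺/Au⁺) − E°cell = (+1.40) − (+3.770) = -2.37 V.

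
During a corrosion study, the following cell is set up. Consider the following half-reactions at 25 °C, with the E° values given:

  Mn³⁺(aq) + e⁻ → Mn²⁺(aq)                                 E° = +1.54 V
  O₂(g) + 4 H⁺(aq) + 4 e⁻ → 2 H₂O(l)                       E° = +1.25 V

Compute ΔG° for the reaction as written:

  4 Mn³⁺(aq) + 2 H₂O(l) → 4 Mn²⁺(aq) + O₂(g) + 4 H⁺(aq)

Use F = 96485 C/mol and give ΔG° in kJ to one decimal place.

As written, Mn³⁺/Mn²⁺ is reduced (cathode) and O₂/H₂O is oxidised (anode), so E°cell = (+1.54) − (+1.25) = +0.29 V.
Balancing electrons gives n = 4.
ΔG° = −nFE° = −(4)(96485)(+0.29) = -111,923 J = -111.9 kJ.

-111.9 kJ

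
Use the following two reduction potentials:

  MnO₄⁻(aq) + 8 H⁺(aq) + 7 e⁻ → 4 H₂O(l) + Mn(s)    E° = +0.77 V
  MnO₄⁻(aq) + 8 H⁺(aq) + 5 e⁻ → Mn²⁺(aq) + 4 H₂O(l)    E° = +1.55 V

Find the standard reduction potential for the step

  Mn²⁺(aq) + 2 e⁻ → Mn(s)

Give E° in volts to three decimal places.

Sequential free energies add, so n₃E°₃ = n₁E°₁ + n₂E°₂.
With n₃ = 7, and the known step contributing 5×(+1.55) V, the unknown satisfies 2·E° = 7×(+0.77) − 5×(+1.55) = -2.360.
E° = -2.360 / 2 = -1.180 V.

-1.180 V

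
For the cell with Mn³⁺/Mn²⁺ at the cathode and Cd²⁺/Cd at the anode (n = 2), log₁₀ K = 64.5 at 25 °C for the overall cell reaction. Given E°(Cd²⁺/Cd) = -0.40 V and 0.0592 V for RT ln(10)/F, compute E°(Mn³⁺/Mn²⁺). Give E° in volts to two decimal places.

+1.51 V

E°cell = (0.0592/n)·log K = (0.0592/2)(64.5) = +1.909 V.
Since Mn³⁺/Mn²⁺ is the cathode and Cd²⁺/Cd the anode, E°cell = E°(Mn³⁺/Mn²⁺) − E°(Cd²⁺/Cd).
So E°(Mn³⁺/Mn²⁺) = E°cell + E°(Cd²⁺/Cd) = +1.909 + (-0.40) = +1.51 V.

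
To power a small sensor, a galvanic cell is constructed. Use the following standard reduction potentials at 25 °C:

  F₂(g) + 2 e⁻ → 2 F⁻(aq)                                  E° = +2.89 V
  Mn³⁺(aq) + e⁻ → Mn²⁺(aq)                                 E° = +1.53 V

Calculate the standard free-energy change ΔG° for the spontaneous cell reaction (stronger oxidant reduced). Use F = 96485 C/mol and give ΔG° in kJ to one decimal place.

F₂/F⁻ (E° = +2.89 V) is the cathode; Mn³⁺/Mn²⁺ (E° = +1.53 V) is the anode, so E°cell = +1.36 V.
Balancing electrons gives n = 2 (lcm of 2 and 1).
ΔG° = −nFE° = −(2)(96485)(+1.36) = -262,439 J = -262.4 kJ.

-262.4 kJ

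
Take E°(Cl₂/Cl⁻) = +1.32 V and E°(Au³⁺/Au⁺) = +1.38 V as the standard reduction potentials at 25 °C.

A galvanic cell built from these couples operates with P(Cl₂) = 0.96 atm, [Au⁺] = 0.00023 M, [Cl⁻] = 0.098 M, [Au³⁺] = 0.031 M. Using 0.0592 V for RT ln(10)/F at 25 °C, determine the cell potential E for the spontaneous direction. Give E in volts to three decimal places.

Au³⁺/Au⁺ is the cathode (higher E°), Cl₂/Cl⁻ the anode: E°cell = +1.38 − (+1.32) = +0.06 V, n = 2.
Overall: Au³⁺(aq) + 2 Cl⁻(aq) → Au⁺(aq) + Cl₂(g)
Q = [Au⁺]·P(Cl₂) / ([Au³⁺]·[Cl⁻]^2); log Q = -0.130.
E = E° − (0.0592/n) log Q = +0.06 − (0.0592/2)(-0.130) = +0.064 V.

+0.064 V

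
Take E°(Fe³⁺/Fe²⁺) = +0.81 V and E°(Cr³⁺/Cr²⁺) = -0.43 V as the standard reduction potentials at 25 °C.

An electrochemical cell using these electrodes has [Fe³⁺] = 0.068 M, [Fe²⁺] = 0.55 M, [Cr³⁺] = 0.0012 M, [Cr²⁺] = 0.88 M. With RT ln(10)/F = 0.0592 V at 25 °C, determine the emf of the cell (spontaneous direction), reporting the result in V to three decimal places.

Fe³⁺/Fe²⁺ is the cathode (higher E°), Cr³⁺/Cr²⁺ the anode: E°cell = +0.81 − (-0.43) = +1.24 V, n = 1.
Overall: Fe³⁺(aq) + Cr²⁺(aq) → Fe²⁺(aq) + Cr³⁺(aq)
Q = [Fe²⁺]·[Cr³⁺] / ([Fe³⁺]·[Cr²⁺]); log Q = -1.957.
E = E° − (0.0592/n) log Q = +1.24 − (0.0592/1)(-1.957) = +1.356 V.

+1.356 V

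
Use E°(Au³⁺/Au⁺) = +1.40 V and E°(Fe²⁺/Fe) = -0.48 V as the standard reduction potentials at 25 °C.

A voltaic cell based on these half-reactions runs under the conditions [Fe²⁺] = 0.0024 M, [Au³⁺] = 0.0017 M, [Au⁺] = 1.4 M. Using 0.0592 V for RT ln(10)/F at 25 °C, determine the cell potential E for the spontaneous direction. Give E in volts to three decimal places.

Au³⁺/Au⁺ is the cathode (higher E°), Fe²⁺/Fe the anode: E°cell = +1.40 − (-0.48) = +1.88 V, n = 2.
Overall: Au³⁺(aq) + Fe(s) → Au⁺(aq) + Fe²⁺(aq)
Q = [Au⁺]·[Fe²⁺] / ([Au³⁺]); log Q = 0.296.
E = E° − (0.0592/n) log Q = +1.88 − (0.0592/2)(0.296) = +1.871 V.

+1.871 V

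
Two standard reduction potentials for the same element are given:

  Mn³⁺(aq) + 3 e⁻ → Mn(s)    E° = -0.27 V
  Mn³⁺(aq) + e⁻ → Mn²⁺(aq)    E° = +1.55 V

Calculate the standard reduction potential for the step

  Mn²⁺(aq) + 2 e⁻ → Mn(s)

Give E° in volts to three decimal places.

Sequential free energies add, so n₃E°₃ = n₁E°₁ + n₂E°₂.
With n₃ = 3, and the known step contributing 1×(+1.55) V, the unknown satisfies 2·E° = 3×(-0.27) − 1×(+1.55) = -2.360.
E° = -2.360 / 2 = -1.180 V.

-1.180 V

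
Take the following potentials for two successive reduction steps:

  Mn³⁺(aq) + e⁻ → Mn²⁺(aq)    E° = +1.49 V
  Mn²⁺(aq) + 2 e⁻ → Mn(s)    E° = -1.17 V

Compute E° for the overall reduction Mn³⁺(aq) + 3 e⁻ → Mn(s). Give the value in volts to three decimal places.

-0.283 V

Since ΔG° = −nFE° is additive over sequential reductions, n₃E°₃ = n₁E°₁ + n₂E°₂.
E°₃ = (1×+1.49 + 2×-1.17) / 3 = (-0.850) / 3 = -0.283 V.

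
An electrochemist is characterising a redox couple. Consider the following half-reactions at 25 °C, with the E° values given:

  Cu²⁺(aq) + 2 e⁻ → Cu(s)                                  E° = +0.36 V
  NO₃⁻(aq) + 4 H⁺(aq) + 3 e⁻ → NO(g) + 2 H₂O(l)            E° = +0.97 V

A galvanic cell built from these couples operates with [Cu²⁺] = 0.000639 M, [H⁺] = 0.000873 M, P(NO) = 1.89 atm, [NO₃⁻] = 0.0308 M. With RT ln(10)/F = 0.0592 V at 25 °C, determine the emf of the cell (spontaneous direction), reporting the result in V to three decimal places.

NO₃⁻/NO is the cathode (higher E°), Cu²⁺/Cu the anode: E°cell = +0.97 − (+0.36) = +0.61 V, n = 6.
Overall: 2 NO₃⁻(aq) + 8 H⁺(aq) + 3 Cu(s) → 2 NO(g) + 4 H₂O(l) + 3 Cu²⁺(aq)
Q = P(NO)^2·[Cu²⁺]^3 / ([NO₃⁻]^2·[H⁺]^8); log Q = 18.464.
E = E° − (0.0592/n) log Q = +0.61 − (0.0592/6)(18.464) = +0.428 V.

+0.428 V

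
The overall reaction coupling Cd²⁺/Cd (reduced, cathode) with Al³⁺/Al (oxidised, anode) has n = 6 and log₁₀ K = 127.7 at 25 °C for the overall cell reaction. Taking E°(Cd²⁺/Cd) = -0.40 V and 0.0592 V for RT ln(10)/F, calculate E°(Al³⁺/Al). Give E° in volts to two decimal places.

-1.66 V

E°cell = (0.0592/n)·log K = (0.0592/6)(127.7) = +1.260 V.
Since Cd²⁺/Cd is the cathode and Al³⁺/Al the anode, E°cell = E°(Cd²⁺/Cd) − E°(Al³⁺/Al).
So E°(Al³⁺/Al) = E°(Cd²⁺/Cd) − E°cell = (-0.40) − (+1.260) = -1.66 V.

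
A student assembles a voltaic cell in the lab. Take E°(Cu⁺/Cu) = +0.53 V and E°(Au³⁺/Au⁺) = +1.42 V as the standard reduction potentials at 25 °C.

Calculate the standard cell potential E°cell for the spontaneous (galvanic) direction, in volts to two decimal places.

+0.89 V

The Au³⁺/Au⁺ couple has the higher reduction potential, so it is the cathode; Cu⁺/Cu is oxidised at the anode.
E°cell = E°(cathode) − E°(anode) = (+1.42) − (+0.53) = +0.89 V.
Since E°cell > 0, the reaction is spontaneous under standard conditions.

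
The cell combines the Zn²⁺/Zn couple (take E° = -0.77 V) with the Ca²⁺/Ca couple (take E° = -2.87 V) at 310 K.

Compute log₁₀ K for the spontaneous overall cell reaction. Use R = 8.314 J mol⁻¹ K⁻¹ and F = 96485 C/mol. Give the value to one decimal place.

68.3

Cathode: Zn²⁺/Zn; anode: Ca²⁺/Ca. E°cell = (-0.77) − (-2.87) = +2.10 V, with n = 2.
ΔG° = −nFE° = −RT ln K, so ln K = nFE°/(RT) = (2)(96485)(+2.10) / ((8.314)(310)) = 157.231.
log₁₀ K = 157.231 / ln 10 = 68.3.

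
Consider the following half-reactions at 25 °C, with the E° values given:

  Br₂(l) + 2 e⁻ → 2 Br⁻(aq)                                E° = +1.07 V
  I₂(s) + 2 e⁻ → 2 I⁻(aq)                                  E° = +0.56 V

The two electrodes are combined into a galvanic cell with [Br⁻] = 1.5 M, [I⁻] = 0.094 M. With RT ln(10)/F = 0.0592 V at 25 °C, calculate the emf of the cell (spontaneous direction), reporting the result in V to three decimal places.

Br₂/Br⁻ is the cathode (higher E°), I₂/I⁻ the anode: E°cell = +1.07 − (+0.56) = +0.51 V, n = 2.
Overall: Br₂(l) + 2 I⁻(aq) → 2 Br⁻(aq) + I₂(s)
Q = [Br⁻]^2 / ([I⁻]^2); log Q = 2.406.
E = E° − (0.0592/n) log Q = +0.51 − (0.0592/2)(2.406) = +0.439 V.

+0.439 V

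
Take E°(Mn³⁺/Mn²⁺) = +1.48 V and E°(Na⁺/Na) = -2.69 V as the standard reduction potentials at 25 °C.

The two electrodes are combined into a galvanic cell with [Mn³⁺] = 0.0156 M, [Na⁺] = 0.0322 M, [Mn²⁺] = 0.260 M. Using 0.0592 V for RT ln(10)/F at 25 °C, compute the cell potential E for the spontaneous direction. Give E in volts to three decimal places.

Mn³⁺/Mn²⁺ is the cathode (higher E°), Na⁺/Na the anode: E°cell = +1.48 − (-2.69) = +4.17 V, n = 1.
Overall: Mn³⁺(aq) + Na(s) → Mn²⁺(aq) + Na⁺(aq)
Q = [Mn²⁺]·[Na⁺] / ([Mn³⁺]); log Q = -0.270.
E = E° − (0.0592/n) log Q = +4.17 − (0.0592/1)(-0.270) = +4.186 V.

+4.186 V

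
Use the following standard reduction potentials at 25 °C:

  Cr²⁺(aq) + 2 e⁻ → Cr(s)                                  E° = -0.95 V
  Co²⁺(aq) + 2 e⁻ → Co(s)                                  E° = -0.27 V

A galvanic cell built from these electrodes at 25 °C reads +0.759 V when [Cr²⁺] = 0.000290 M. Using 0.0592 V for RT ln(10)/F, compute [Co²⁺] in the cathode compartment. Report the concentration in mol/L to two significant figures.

Co²⁺/Co is the cathode, Cr²⁺/Cr the anode: E°cell = +0.68 V, n = 2.
Overall reaction: Co²⁺(aq) + Cr(s) → Co(s) + Cr²⁺(aq); Q = [Cr²⁺]^1/[Co²⁺]^1.
From E = E° − (0.0592/n) log Q: log Q = (E° − E)·n/0.0592 = (+0.68 − (+0.759))·2/0.0592 = -2.6689.
So 1·log[Co²⁺] = 1·log(0.00029) − log Q = -3.5376 − (-2.6689) = -0.8687; [Co²⁺] = 10^(-0.8687) ≈ 0.14 M.

0.14 M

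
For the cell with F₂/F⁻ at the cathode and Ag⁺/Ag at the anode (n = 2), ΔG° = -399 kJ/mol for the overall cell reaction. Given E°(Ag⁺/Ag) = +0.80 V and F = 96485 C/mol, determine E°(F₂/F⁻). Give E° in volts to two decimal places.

+2.87 V

E°cell = −ΔG°/(nF) = −(-399×10³)/((2)(96485)) = +2.068 V.
Since F₂/F⁻ is the cathode and Ag⁺/Ag the anode, E°cell = E°(F₂/F⁻) − E°(Ag⁺/Ag).
So E°(F₂/F⁻) = E°cell + E°(Ag⁺/Ag) = +2.068 + (+0.80) = +2.87 V.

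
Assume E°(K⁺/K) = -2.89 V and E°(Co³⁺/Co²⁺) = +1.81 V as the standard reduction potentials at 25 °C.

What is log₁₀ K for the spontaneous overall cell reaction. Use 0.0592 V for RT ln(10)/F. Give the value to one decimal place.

Cathode: Co³⁺/Co²⁺; anode: K⁺/K. E°cell = +4.70 V, n = 1.
log K = nE°cell / 0.0592 = (1)(+4.70) / 0.0592 = 79.4.

79.4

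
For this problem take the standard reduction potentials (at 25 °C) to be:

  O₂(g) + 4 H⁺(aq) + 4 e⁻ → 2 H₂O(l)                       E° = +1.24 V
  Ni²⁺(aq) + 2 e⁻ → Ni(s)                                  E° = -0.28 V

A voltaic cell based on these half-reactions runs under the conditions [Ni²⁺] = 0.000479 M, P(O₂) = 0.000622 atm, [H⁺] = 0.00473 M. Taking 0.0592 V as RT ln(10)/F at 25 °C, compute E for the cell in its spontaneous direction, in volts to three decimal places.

O₂/H₂O is the cathode (higher E°), Ni²⁺/Ni the anode: E°cell = +1.24 − (-0.28) = +1.52 V, n = 4.
Overall: O₂(g) + 4 H⁺(aq) + 2 Ni(s) → 2 H₂O(l) + 2 Ni²⁺(aq)
Q = [Ni²⁺]^2 / (P(O₂)·[H⁺]^4); log Q = 5.867.
E = E° − (0.0592/n) log Q = +1.52 − (0.0592/4)(5.867) = +1.433 V.

+1.433 V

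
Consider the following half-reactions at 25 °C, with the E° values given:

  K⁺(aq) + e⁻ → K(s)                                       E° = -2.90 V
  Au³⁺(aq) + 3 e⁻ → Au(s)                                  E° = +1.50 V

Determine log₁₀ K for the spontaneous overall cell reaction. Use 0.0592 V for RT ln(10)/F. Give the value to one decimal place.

223.0

Cathode: Au³⁺/Au; anode: K⁺/K. E°cell = +4.40 V, n = 3.
log K = nE°cell / 0.0592 = (3)(+4.40) / 0.0592 = 223.0.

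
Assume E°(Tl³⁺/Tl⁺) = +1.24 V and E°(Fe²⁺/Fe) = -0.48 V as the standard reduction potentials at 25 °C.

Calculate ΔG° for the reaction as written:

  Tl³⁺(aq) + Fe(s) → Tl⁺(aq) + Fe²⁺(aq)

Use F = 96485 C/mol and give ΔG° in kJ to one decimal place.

As written, Tl³⁺/Tl⁺ is reduced (cathode) and Fe²⁺/Fe is oxidised (anode), so E°cell = (+1.24) − (-0.48) = +1.72 V.
Balancing electrons gives n = 2.
ΔG° = −nFE° = −(2)(96485)(+1.72) = -331,908 J = -331.9 kJ.

-331.9 kJ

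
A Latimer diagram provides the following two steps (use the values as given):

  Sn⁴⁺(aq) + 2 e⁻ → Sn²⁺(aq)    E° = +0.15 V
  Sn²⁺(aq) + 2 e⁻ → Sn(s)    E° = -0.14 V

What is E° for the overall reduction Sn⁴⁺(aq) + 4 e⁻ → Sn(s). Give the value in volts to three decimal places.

Adding the free-energy changes (−nFE°) of the two steps gives −n₃FE°₃ = −n₁FE°₁ − n₂FE°₂.
E°₃ = (2×+0.15 + 2×-0.14) / 4 = (+0.020) / 4 = +0.005 V.

+0.005 V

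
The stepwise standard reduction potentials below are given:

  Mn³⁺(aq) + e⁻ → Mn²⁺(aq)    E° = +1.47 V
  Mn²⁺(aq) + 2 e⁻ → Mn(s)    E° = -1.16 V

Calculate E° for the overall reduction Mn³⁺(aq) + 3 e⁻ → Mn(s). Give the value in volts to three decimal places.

Standard free energies of sequential steps add: ΔG°₃ = ΔG°₁ + ΔG°₂, so n₃E°₃ = n₁E°₁ + n₂E°₂.
E°₃ = (1×+1.47 + 2×-1.16) / 3 = (-0.850) / 3 = -0.283 V.

-0.283 V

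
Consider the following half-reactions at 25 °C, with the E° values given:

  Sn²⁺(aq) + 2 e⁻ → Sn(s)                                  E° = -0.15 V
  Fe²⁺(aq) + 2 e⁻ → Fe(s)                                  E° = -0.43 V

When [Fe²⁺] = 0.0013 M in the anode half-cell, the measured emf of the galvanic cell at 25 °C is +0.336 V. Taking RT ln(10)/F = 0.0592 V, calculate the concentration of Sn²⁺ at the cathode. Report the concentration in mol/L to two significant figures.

0.10 M

Sn²⁺/Sn is the cathode, Fe²⁺/Fe the anode: E°cell = +0.28 V, n = 2.
Overall reaction: Sn²⁺(aq) + Fe(s) → Sn(s) + Fe²⁺(aq); Q = [Fe²⁺]^1/[Sn²⁺]^1.
From E = E° − (0.0592/n) log Q: log Q = (E° − E)·n/0.0592 = (+0.28 − (+0.336))·2/0.0592 = -1.8919.
So 1·log[Sn²⁺] = 1·log(0.0013) − log Q = -2.8861 − (-1.8919) = -0.9942; [Sn²⁺] = 10^(-0.9942) ≈ 0.10 M.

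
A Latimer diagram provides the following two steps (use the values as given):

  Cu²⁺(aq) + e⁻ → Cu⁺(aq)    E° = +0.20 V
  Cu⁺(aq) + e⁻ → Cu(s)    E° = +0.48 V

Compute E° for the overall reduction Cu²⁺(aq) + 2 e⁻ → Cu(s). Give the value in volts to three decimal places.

+0.340 V

Since ΔG° = −nFE° is additive over sequential reductions, n₃E°₃ = n₁E°₁ + n₂E°₂.
E°₃ = (1×+0.20 + 1×+0.48) / 2 = (+0.680) / 2 = +0.340 V.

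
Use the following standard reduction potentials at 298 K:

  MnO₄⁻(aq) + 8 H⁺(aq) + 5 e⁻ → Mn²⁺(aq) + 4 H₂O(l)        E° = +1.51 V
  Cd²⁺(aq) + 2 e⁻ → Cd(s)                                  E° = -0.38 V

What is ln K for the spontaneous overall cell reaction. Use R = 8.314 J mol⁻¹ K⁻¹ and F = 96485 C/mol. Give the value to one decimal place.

736.0

Cathode: MnO₄⁻/Mn²⁺; anode: Cd²⁺/Cd. E°cell = (+1.51) − (-0.38) = +1.89 V, with n = 10.
ΔG° = −nFE° = −RT ln K, so ln K = nFE°/(RT) = (10)(96485)(+1.89) / ((8.314)(298)) = 736.030.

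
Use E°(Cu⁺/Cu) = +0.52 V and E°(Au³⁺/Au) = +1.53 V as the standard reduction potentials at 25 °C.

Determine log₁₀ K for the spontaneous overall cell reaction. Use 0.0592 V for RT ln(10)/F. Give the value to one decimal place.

51.2

Cathode: Au³⁺/Au; anode: Cu⁺/Cu. E°cell = +1.01 V, n = 3.
log K = nE°cell / 0.0592 = (3)(+1.01) / 0.0592 = 51.2.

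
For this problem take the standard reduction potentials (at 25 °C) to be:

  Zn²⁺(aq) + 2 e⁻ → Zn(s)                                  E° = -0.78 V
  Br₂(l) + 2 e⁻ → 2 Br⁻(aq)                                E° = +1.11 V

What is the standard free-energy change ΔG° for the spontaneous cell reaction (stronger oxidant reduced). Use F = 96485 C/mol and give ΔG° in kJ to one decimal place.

-364.7 kJ

Br₂/Br⁻ (E° = +1.11 V) is the cathode; Zn²⁺/Zn (E° = -0.78 V) is the anode, so E°cell = +1.89 V.
Balancing electrons gives n = 2 (lcm of 2 and 2).
ΔG° = −nFE° = −(2)(96485)(+1.89) = -364,713 J = -364.7 kJ.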